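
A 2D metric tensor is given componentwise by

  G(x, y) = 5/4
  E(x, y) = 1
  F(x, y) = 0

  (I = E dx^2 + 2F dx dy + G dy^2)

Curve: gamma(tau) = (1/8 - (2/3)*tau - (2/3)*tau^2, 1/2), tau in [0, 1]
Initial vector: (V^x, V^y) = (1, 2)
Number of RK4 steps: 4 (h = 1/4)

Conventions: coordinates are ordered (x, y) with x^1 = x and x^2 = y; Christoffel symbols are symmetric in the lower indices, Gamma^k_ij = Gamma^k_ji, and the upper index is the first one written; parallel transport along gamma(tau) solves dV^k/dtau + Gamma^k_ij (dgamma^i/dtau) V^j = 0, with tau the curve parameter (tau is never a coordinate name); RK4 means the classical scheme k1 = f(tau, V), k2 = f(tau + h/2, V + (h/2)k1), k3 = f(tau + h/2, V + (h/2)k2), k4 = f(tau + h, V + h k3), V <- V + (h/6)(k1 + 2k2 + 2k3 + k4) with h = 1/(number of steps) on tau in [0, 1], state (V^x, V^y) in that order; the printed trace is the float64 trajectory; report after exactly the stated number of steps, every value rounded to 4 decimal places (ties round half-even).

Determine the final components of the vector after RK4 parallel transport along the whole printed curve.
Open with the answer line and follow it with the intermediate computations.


Answer: V^x = 1.0000, V^y = 2.0000

gamma'(tau) = (-2/3 - (4/3)*tau, 0); f(tau, V)^k = -Gamma^k_ij(gamma(tau)) gamma'^i(tau) V^j; h = 1/4; intermediate values shown to 6 dp
curve data and Christoffel symbols at the stage parameters:
  tau = 0.000000: gamma = (0.125000, 0.500000), gamma' = (-0.666667, 0.000000); Gamma_xxx = 0.000000, Gamma_xxy = 0.000000, Gamma_xyy = 0.000000, Gamma_yxx = 0.000000, Gamma_yxy = 0.000000, Gamma_yyy = 0.000000
  tau = 0.125000: gamma = (0.031250, 0.500000), gamma' = (-0.833333, 0.000000); Gamma_xxx = 0.000000, Gamma_xxy = 0.000000, Gamma_xyy = 0.000000, Gamma_yxx = 0.000000, Gamma_yxy = 0.000000, Gamma_yyy = 0.000000
  tau = 0.250000: gamma = (-0.083333, 0.500000), gamma' = (-1.000000, 0.000000); Gamma_xxx = 0.000000, Gamma_xxy = 0.000000, Gamma_xyy = 0.000000, Gamma_yxx = 0.000000, Gamma_yxy = 0.000000, Gamma_yyy = 0.000000
  tau = 0.375000: gamma = (-0.218750, 0.500000), gamma' = (-1.166667, 0.000000); Gamma_xxx = 0.000000, Gamma_xxy = 0.000000, Gamma_xyy = 0.000000, Gamma_yxx = 0.000000, Gamma_yxy = 0.000000, Gamma_yyy = 0.000000
  tau = 0.500000: gamma = (-0.375000, 0.500000), gamma' = (-1.333333, 0.000000); Gamma_xxx = 0.000000, Gamma_xxy = 0.000000, Gamma_xyy = 0.000000, Gamma_yxx = 0.000000, Gamma_yxy = 0.000000, Gamma_yyy = 0.000000
  tau = 0.625000: gamma = (-0.552083, 0.500000), gamma' = (-1.500000, 0.000000); Gamma_xxx = 0.000000, Gamma_xxy = 0.000000, Gamma_xyy = 0.000000, Gamma_yxx = 0.000000, Gamma_yxy = 0.000000, Gamma_yyy = 0.000000
  tau = 0.750000: gamma = (-0.750000, 0.500000), gamma' = (-1.666667, 0.000000); Gamma_xxx = 0.000000, Gamma_xxy = 0.000000, Gamma_xyy = 0.000000, Gamma_yxx = 0.000000, Gamma_yxy = 0.000000, Gamma_yyy = 0.000000
  tau = 0.875000: gamma = (-0.968750, 0.500000), gamma' = (-1.833333, 0.000000); Gamma_xxx = 0.000000, Gamma_xxy = 0.000000, Gamma_xyy = 0.000000, Gamma_yxx = 0.000000, Gamma_yxy = 0.000000, Gamma_yyy = 0.000000
  tau = 1.000000: gamma = (-1.208333, 0.500000), gamma' = (-2.000000, 0.000000); Gamma_xxx = 0.000000, Gamma_xxy = 0.000000, Gamma_xyy = 0.000000, Gamma_yxx = 0.000000, Gamma_yxy = 0.000000, Gamma_yyy = 0.000000
step 0: V^x = 1.0000, V^y = 2.0000
step 1: k1 = (0.000000, 0.000000), k2 = (0.000000, 0.000000), k3 = (0.000000, 0.000000), k4 = (0.000000, 0.000000); V <- V + (h/6)(k1 + 2k2 + 2k3 + k4): V^x = 1.0000, V^y = 2.0000
step 2: k1 = (0.000000, 0.000000), k2 = (0.000000, 0.000000), k3 = (0.000000, 0.000000), k4 = (0.000000, 0.000000); V <- V + (h/6)(k1 + 2k2 + 2k3 + k4): V^x = 1.0000, V^y = 2.0000
step 3: k1 = (0.000000, 0.000000), k2 = (0.000000, 0.000000), k3 = (0.000000, 0.000000), k4 = (0.000000, 0.000000); V <- V + (h/6)(k1 + 2k2 + 2k3 + k4): V^x = 1.0000, V^y = 2.0000
step 4: k1 = (0.000000, 0.000000), k2 = (0.000000, 0.000000), k3 = (0.000000, 0.000000), k4 = (0.000000, 0.000000); V <- V + (h/6)(k1 + 2k2 + 2k3 + k4): V^x = 1.0000, V^y = 2.0000


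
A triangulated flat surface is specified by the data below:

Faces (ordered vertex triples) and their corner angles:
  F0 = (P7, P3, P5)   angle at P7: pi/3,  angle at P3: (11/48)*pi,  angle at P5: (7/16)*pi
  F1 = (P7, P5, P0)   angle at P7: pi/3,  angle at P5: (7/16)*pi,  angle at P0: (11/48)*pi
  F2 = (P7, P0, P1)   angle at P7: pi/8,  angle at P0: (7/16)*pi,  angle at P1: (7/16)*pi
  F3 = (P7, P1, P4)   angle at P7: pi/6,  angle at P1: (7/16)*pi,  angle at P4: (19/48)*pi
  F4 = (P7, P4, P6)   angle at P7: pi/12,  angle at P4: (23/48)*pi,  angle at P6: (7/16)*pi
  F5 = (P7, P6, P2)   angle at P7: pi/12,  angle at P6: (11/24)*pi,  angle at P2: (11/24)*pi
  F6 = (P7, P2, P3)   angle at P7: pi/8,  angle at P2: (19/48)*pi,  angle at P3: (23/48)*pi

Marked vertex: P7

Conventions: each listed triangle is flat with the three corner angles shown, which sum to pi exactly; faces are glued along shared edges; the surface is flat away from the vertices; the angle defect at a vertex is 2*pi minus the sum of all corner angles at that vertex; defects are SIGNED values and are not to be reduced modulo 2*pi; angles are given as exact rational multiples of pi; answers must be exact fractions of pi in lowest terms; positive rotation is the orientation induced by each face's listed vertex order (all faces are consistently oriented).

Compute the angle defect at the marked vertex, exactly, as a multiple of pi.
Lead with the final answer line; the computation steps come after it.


Answer: defect(P7) = (3/4)*pi

Sum of corner angles at P7: (5/4)*pi
defect = 2*pi - (5/4)*pi


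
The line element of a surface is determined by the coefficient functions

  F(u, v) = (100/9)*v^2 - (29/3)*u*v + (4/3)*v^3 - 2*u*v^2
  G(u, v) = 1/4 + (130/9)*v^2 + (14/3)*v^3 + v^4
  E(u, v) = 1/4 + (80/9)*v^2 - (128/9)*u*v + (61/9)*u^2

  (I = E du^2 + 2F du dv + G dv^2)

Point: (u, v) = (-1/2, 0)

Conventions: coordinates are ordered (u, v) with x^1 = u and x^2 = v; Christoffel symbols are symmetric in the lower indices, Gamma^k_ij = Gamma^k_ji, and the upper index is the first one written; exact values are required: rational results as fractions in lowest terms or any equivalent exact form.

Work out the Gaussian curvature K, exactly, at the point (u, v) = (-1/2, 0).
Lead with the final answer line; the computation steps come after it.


Answer: K = -9148/1225

E = 35/18, F = 0, G = 1/4, EG - F^2 = 35/72 at the point
E_u = -61/9, E_v = 64/9, F_u = 0, F_v = 29/6, G_u = 0, G_v = 0
E_vv = 160/9, F_uv = -29/3, G_uu = 0
Using the Brioschi determinant formula for K from the metric derivatives:
M1 = [[-E_vv/2 + F_uv - G_uu/2, E_u/2, F_u - E_v/2], [F_v - G_u/2, E, F], [G_v/2, F, G]] = [[-167/9, -61/18, -32/9], [29/6, 35/18, 0], [0, 0, 1/4]]; det M1 = -6383/1296
M2 = [[0, E_v/2, G_u/2], [E_v/2, E, F], [G_u/2, F, G]] = [[0, 32/9, 0], [32/9, 35/18, 0], [0, 0, 1/4]]; det M2 = -256/81
det M1 - det M2 = -2287/1296; K = -2287/1296 / (35/72)^2 = -9148/1225


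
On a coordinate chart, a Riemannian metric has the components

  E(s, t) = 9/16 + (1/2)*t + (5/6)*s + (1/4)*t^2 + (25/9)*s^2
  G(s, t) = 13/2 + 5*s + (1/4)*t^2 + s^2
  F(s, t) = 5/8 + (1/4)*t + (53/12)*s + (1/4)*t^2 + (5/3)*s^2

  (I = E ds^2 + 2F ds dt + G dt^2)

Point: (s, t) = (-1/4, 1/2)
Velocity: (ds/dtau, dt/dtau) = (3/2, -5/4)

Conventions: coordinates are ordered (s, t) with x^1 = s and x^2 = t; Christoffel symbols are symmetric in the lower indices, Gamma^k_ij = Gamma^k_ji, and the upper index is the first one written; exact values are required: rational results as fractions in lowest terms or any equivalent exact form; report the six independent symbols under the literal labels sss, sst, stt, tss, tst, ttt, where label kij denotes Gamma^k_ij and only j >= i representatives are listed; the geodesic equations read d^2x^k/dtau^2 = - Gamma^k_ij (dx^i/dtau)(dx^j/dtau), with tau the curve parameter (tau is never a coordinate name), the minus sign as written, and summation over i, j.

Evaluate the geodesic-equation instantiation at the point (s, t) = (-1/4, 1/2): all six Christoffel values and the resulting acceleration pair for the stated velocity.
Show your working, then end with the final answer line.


E = 121/144, F = -3/16, G = 43/8 at the point
E_s = -5/9, E_t = 3/4, F_s = 43/12, F_t = 1/2, G_s = 9/2, G_t = 1/4
EG - F^2 = 10325/2304;  g^inv = (2304/10325) * [[43/8, 3/16], [3/16, 121/144]]
first-kind symbols [ij,l] = (1/2)(d_i g_jl + d_j g_il - d_l g_ij): [ss,s] = E_s/2 = -5/18, [ss,t] = F_s - E_t/2 = 77/24, [st,s] = E_t/2 = 3/8, [st,t] = G_s/2 = 9/4, [tt,s] = F_t - G_s/2 = -7/4, [tt,t] = G_t/2 = 1/8
Gamma^s_ij = (G*[ij,s] - F*[ij,t])/(EG - F^2), Gamma^t_ij = (E*[ij,t] - F*[ij,s])/(EG - F^2)
Gamma_sss = -2054/10325, Gamma_sst = 5616/10325, Gamma_stt = -21618/10325, Gamma_tss = 18274/30975, Gamma_tst = 4518/10325, Gamma_ttt = -514/10325
d^2s/dtau^2 = -(Gamma_sss*(3/2)^2 + 2*Gamma_sst*(3/2)*(-5/4) + Gamma_stt*(-5/4)^2) = 475677/82600
d^2t/dtau^2 = -(Gamma_tss*(3/2)^2 + 2*Gamma_tst*(3/2)*(-5/4) + Gamma_ttt*(-5/4)^2) = 32321/82600

Answer: Gamma_sss = -2054/10325, Gamma_sst = 5616/10325, Gamma_stt = -21618/10325, Gamma_tss = 18274/30975, Gamma_tst = 4518/10325, Gamma_ttt = -514/10325; accelerations (d^2s/dtau^2, d^2t/dtau^2) = (475677/82600, 32321/82600)


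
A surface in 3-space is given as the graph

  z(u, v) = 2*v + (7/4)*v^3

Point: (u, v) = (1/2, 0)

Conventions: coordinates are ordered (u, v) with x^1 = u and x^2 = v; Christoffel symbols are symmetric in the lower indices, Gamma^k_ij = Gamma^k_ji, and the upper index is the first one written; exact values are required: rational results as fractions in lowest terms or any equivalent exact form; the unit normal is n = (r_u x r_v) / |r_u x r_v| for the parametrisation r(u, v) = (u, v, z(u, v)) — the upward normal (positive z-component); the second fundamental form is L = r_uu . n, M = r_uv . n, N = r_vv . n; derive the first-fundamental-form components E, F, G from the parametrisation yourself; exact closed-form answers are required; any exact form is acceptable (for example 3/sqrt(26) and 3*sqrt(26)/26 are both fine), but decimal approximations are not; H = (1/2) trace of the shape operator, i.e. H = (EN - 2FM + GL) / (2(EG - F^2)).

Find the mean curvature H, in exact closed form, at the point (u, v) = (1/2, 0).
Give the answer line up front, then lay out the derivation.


Answer: H = 0

z_u = 0, z_v = 2, z_uu = 0, z_uv = 0, z_vv = 0
E = 1, F = 0, G = 5; answer radicand W^2 = 5
unnormalised second-form numerators: l = 0, m = 0, n = 0; L = l/sqrt(5), and similarly M = m/sqrt(W^2), N = n/sqrt(W^2)
H = (E*n - 2*F*m + G*l) / (2*(EG - F^2)*sqrt(W^2)); E*n - 2*F*m + G*l = 0, EG - F^2 = 5, so H = (0)/sqrt(5)


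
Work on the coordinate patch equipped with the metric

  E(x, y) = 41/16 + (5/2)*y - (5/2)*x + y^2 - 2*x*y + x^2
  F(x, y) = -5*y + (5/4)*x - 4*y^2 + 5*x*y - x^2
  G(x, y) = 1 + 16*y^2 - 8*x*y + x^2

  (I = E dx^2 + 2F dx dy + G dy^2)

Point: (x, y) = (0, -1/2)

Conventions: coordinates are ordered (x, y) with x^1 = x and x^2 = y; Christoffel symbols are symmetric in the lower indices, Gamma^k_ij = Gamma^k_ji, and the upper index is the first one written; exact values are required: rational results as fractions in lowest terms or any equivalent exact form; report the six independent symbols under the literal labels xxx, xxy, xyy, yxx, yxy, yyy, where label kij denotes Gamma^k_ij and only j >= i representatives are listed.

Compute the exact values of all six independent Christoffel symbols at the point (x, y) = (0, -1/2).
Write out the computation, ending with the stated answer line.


E = 25/16, F = 3/2, G = 5 at the point
E_x = -3/2, E_y = 3/2, F_x = -5/4, F_y = -1, G_x = 4, G_y = -16
EG - F^2 = 89/16;  g^inv = (16/89) * [[5, -3/2], [-3/2, 25/16]]
first-kind symbols [ij,l] = (1/2)(d_i g_jl + d_j g_il - d_l g_ij): [xx,x] = E_x/2 = -3/4, [xx,y] = F_x - E_y/2 = -2, [xy,x] = E_y/2 = 3/4, [xy,y] = G_x/2 = 2, [yy,x] = F_y - G_x/2 = -3, [yy,y] = G_y/2 = -8
Gamma^x_ij = (G*[ij,x] - F*[ij,y])/(EG - F^2), Gamma^y_ij = (E*[ij,y] - F*[ij,x])/(EG - F^2)

Answer: Gamma_xxx = -12/89, Gamma_xxy = 12/89, Gamma_xyy = -48/89, Gamma_yxx = -32/89, Gamma_yxy = 32/89, Gamma_yyy = -128/89


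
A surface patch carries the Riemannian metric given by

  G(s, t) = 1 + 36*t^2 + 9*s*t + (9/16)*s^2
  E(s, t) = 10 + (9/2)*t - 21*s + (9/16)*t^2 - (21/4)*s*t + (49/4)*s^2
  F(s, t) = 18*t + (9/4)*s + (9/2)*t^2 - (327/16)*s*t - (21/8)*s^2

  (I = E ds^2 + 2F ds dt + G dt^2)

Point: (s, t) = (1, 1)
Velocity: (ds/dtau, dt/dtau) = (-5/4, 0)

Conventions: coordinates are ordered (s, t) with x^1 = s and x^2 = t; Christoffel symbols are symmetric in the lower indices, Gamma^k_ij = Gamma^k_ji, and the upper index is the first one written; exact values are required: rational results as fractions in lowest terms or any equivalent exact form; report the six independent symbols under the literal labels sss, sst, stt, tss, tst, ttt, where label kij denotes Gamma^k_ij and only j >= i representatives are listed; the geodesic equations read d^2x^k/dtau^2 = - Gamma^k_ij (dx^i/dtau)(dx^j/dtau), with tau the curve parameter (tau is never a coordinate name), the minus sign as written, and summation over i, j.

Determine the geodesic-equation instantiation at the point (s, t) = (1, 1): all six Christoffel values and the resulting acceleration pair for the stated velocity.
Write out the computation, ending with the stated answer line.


E = 17/16, F = 27/16, G = 745/16 at the point
E_s = -7/4, E_t = 3/8, F_s = -375/16, F_t = 105/16, G_s = 81/8, G_t = 81
EG - F^2 = 373/8;  g^inv = (8/373) * [[745/16, -27/16], [-27/16, 17/16]]
first-kind symbols [ij,l] = (1/2)(d_i g_jl + d_j g_il - d_l g_ij): [ss,s] = E_s/2 = -7/8, [ss,t] = F_s - E_t/2 = -189/8, [st,s] = E_t/2 = 3/16, [st,t] = G_s/2 = 81/16, [tt,s] = F_t - G_s/2 = 3/2, [tt,t] = G_t/2 = 81/2
Gamma^s_ij = (G*[ij,s] - F*[ij,t])/(EG - F^2), Gamma^t_ij = (E*[ij,t] - F*[ij,s])/(EG - F^2)
Gamma_sss = -7/373, Gamma_sst = 3/746, Gamma_stt = 12/373, Gamma_tss = -189/373, Gamma_tst = 81/746, Gamma_ttt = 324/373
d^2s/dtau^2 = -(Gamma_sss*(-5/4)^2 + 2*Gamma_sst*(-5/4)*(0) + Gamma_stt*(0)^2) = 175/5968
d^2t/dtau^2 = -(Gamma_tss*(-5/4)^2 + 2*Gamma_tst*(-5/4)*(0) + Gamma_ttt*(0)^2) = 4725/5968

Answer: Gamma_sss = -7/373, Gamma_sst = 3/746, Gamma_stt = 12/373, Gamma_tss = -189/373, Gamma_tst = 81/746, Gamma_ttt = 324/373; accelerations (d^2s/dtau^2, d^2t/dtau^2) = (175/5968, 4725/5968)


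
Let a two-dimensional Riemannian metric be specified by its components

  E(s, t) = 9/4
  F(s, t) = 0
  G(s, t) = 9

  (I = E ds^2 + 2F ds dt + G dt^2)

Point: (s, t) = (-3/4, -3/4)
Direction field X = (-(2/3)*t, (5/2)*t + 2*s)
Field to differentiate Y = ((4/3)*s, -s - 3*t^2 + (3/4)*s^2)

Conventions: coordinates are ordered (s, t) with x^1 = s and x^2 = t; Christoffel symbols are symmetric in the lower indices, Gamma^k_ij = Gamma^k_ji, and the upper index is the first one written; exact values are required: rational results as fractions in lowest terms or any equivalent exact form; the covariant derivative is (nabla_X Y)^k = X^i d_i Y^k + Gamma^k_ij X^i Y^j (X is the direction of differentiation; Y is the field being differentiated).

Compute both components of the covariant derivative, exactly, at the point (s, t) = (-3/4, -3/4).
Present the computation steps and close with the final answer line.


E = 9/4, F = 0, G = 9 at the point
E_s = 0, E_t = 0, F_s = 0, F_t = 0, G_s = 0, G_t = 0
EG - F^2 = 81/4;  g^inv = (4/81) * [[9, 0], [0, 9/4]]
first-kind symbols [ij,l] = (1/2)(d_i g_jl + d_j g_il - d_l g_ij): [ss,s] = E_s/2 = 0, [ss,t] = F_s - E_t/2 = 0, [st,s] = E_t/2 = 0, [st,t] = G_s/2 = 0, [tt,s] = F_t - G_s/2 = 0, [tt,t] = G_t/2 = 0
Gamma^s_ij = (G*[ij,s] - F*[ij,t])/(EG - F^2), Gamma^t_ij = (E*[ij,t] - F*[ij,s])/(EG - F^2)
Gamma_sss = 0, Gamma_sst = 0, Gamma_stt = 0, Gamma_tss = 0, Gamma_tst = 0, Gamma_ttt = 0
X = (1/2, -27/8), Y = (-1, -33/64) at the point

Answer: (nabla_X Y)^s = 2/3, (nabla_X Y)^t = -65/4


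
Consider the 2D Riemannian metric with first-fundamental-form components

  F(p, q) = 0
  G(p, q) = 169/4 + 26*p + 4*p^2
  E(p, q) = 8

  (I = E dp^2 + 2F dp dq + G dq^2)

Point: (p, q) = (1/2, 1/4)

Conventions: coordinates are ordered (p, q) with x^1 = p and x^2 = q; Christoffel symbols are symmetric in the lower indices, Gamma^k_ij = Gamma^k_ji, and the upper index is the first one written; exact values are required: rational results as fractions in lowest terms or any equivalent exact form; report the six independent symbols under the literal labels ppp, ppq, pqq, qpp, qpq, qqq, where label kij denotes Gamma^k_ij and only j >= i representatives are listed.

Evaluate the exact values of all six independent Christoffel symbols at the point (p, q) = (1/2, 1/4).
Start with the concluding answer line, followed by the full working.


Answer: Gamma_ppp = 0, Gamma_ppq = 0, Gamma_pqq = -15/8, Gamma_qpp = 0, Gamma_qpq = 4/15, Gamma_qqq = 0

E = 8, F = 0, G = 225/4 at the point
E_p = 0, E_q = 0, F_p = 0, F_q = 0, G_p = 30, G_q = 0
EG - F^2 = 450;  g^inv = (1/450) * [[225/4, 0], [0, 8]]
first-kind symbols [ij,l] = (1/2)(d_i g_jl + d_j g_il - d_l g_ij): [pp,p] = E_p/2 = 0, [pp,q] = F_p - E_q/2 = 0, [pq,p] = E_q/2 = 0, [pq,q] = G_p/2 = 15, [qq,p] = F_q - G_p/2 = -15, [qq,q] = G_q/2 = 0
Gamma^p_ij = (G*[ij,p] - F*[ij,q])/(EG - F^2), Gamma^q_ij = (E*[ij,q] - F*[ij,p])/(EG - F^2)


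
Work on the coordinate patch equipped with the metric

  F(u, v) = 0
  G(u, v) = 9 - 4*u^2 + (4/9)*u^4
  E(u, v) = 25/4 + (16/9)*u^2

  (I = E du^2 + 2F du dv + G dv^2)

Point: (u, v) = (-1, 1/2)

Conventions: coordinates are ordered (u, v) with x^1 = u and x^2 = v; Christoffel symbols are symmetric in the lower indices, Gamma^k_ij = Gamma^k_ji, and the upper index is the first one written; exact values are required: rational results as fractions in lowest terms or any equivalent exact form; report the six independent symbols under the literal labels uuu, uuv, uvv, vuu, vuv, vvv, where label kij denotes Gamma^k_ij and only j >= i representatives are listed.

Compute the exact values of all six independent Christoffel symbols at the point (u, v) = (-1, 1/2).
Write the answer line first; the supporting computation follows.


Answer: Gamma_uuu = -64/289, Gamma_uuv = 0, Gamma_uvv = -112/289, Gamma_vuu = 0, Gamma_vuv = 4/7, Gamma_vvv = 0

E = 289/36, F = 0, G = 49/9 at the point
E_u = -32/9, E_v = 0, F_u = 0, F_v = 0, G_u = 56/9, G_v = 0
EG - F^2 = 14161/324;  g^inv = (324/14161) * [[49/9, 0], [0, 289/36]]
first-kind symbols [ij,l] = (1/2)(d_i g_jl + d_j g_il - d_l g_ij): [uu,u] = E_u/2 = -16/9, [uu,v] = F_u - E_v/2 = 0, [uv,u] = E_v/2 = 0, [uv,v] = G_u/2 = 28/9, [vv,u] = F_v - G_u/2 = -28/9, [vv,v] = G_v/2 = 0
Gamma^u_ij = (G*[ij,u] - F*[ij,v])/(EG - F^2), Gamma^v_ij = (E*[ij,v] - F*[ij,u])/(EG - F^2)


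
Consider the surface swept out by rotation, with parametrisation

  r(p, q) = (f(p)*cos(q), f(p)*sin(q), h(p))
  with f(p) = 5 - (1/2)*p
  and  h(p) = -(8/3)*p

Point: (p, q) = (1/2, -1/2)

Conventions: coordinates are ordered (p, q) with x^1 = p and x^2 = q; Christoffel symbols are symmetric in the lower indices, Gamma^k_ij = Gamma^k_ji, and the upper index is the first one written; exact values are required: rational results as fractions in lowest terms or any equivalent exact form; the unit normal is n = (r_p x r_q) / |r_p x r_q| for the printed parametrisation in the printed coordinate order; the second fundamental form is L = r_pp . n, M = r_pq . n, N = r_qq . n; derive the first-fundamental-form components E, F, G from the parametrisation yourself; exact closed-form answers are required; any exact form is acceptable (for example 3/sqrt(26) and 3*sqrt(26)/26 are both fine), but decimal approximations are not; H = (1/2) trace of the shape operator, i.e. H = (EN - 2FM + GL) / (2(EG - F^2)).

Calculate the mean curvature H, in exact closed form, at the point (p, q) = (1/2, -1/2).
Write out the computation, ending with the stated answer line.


f = 19/4, f' = -1/2, f'' = 0, h' = -8/3, h'' = 0
E = 265/36, F = 0, G = 361/16; answer radicand W^2 = 265/36
unnormalised second-form numerators: l = 0, m = 0, n = -38/3; L = l/sqrt(265/36), and similarly M = m/sqrt(W^2), N = n/sqrt(W^2)
H = (E*n - 2*F*m + G*l) / (2*(EG - F^2)*sqrt(W^2)); E*n - 2*F*m + G*l = -5035/54, EG - F^2 = 95665/576, so H = (-16/57)/sqrt(265/36)

Answer: H = -32*sqrt(265)/5035


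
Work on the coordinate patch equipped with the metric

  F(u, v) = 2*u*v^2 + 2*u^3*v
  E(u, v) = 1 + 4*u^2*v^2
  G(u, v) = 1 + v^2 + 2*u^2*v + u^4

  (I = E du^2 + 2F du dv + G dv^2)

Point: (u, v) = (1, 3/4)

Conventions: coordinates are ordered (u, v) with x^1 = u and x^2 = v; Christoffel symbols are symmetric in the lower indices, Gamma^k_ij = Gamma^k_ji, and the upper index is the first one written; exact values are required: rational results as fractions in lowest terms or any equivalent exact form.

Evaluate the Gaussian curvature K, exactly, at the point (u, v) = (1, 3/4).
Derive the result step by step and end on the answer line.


E = 13/4, F = 21/8, G = 65/16, EG - F^2 = 101/16 at the point
E_u = 9/2, E_v = 6, F_u = 45/8, F_v = 5, G_u = 7, G_v = 7/2
E_vv = 8, F_uv = 9, G_uu = 15
Compute both Brioschi determinants and normalise by (EG - F^2)^2.
M1 = [[-E_vv/2 + F_uv - G_uu/2, E_u/2, F_u - E_v/2], [F_v - G_u/2, E, F], [G_v/2, F, G]] = [[-5/2, 9/4, 21/8], [3/2, 13/4, 21/8], [7/4, 21/8, 65/16]]; det M1 = -95/4
M2 = [[0, E_v/2, G_u/2], [E_v/2, E, F], [G_u/2, F, G]] = [[0, 3, 7/2], [3, 13/4, 21/8], [7/2, 21/8, 65/16]]; det M2 = -85/4
det M1 - det M2 = -5/2; K = -5/2 / (101/16)^2 = -640/10201

Answer: K = -640/10201


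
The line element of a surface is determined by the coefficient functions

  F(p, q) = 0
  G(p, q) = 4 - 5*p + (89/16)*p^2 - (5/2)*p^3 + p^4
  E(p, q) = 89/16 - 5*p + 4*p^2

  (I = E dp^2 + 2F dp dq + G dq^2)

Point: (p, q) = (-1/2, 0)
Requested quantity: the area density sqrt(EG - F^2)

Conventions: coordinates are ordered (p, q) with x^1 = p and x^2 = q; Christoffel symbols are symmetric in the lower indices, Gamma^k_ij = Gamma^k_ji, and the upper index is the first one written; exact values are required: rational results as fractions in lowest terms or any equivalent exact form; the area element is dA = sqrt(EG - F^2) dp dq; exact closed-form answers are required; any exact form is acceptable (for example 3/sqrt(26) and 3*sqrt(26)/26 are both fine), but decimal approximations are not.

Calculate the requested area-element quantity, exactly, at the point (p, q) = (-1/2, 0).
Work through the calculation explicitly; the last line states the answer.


E = 145/16, F = 0, G = 529/64; EG - F^2 = 76705/1024

Answer: sqrt(EG - F^2) = 23*sqrt(145)/32


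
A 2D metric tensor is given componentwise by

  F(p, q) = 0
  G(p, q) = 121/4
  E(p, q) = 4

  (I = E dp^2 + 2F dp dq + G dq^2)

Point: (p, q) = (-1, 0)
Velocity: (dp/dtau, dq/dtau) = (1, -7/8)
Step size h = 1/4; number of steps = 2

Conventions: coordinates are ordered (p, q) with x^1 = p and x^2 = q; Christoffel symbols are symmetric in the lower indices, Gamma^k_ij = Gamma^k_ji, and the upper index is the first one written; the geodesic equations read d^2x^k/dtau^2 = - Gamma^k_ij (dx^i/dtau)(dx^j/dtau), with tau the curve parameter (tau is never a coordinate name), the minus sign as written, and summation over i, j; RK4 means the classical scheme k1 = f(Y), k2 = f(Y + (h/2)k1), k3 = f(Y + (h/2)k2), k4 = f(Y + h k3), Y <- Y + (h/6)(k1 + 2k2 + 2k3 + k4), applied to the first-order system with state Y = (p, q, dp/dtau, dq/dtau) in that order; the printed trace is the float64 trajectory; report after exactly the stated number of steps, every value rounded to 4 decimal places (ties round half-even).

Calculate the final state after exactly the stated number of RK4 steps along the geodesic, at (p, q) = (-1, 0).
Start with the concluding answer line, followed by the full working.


Answer: p = -0.5000, q = -0.4375, dp/dtau = 1.0000, dq/dtau = -0.8750

f(Y) = (dp/dtau, dq/dtau, -Gamma^p_ij Y'^i Y'^j, -Gamma^q_ij Y'^i Y'^j) with the Gammas evaluated at the stage position; h = 0.250000; intermediate values shown to 6 dp
step 0: p = -1.0000, q = 0.0000, dp/dtau = 1.0000, dq/dtau = -0.8750
step 1:
  k1: at (p, q) = (-1.000000, 0.000000), (dp/dtau, dq/dtau) = (1.000000, -0.875000); Gamma_ppp = 0.000000, Gamma_ppq = 0.000000, Gamma_pqq = 0.000000, Gamma_qpp = 0.000000, Gamma_qpq = 0.000000, Gamma_qqq = 0.000000; k1 = (1.000000, -0.875000, 0.000000, 0.000000)
  k2: at (p, q) = (-0.875000, -0.109375), (dp/dtau, dq/dtau) = (1.000000, -0.875000); Gamma_ppp = 0.000000, Gamma_ppq = 0.000000, Gamma_pqq = 0.000000, Gamma_qpp = 0.000000, Gamma_qpq = 0.000000, Gamma_qqq = 0.000000; k2 = (1.000000, -0.875000, 0.000000, 0.000000)
  k3: at (p, q) = (-0.875000, -0.109375), (dp/dtau, dq/dtau) = (1.000000, -0.875000); Gamma_ppp = 0.000000, Gamma_ppq = 0.000000, Gamma_pqq = 0.000000, Gamma_qpp = 0.000000, Gamma_qpq = 0.000000, Gamma_qqq = 0.000000; k3 = (1.000000, -0.875000, 0.000000, 0.000000)
  k4: at (p, q) = (-0.750000, -0.218750), (dp/dtau, dq/dtau) = (1.000000, -0.875000); Gamma_ppp = 0.000000, Gamma_ppq = 0.000000, Gamma_pqq = 0.000000, Gamma_qpp = 0.000000, Gamma_qpq = 0.000000, Gamma_qqq = 0.000000; k4 = (1.000000, -0.875000, 0.000000, 0.000000)
  Y <- Y + (h/6)(k1 + 2k2 + 2k3 + k4): p = -0.7500, q = -0.2188, dp/dtau = 1.0000, dq/dtau = -0.8750
step 2:
  k1: at (p, q) = (-0.750000, -0.218750), (dp/dtau, dq/dtau) = (1.000000, -0.875000); Gamma_ppp = 0.000000, Gamma_ppq = 0.000000, Gamma_pqq = 0.000000, Gamma_qpp = 0.000000, Gamma_qpq = 0.000000, Gamma_qqq = 0.000000; k1 = (1.000000, -0.875000, 0.000000, 0.000000)
  k2: at (p, q) = (-0.625000, -0.328125), (dp/dtau, dq/dtau) = (1.000000, -0.875000); Gamma_ppp = 0.000000, Gamma_ppq = 0.000000, Gamma_pqq = 0.000000, Gamma_qpp = 0.000000, Gamma_qpq = 0.000000, Gamma_qqq = 0.000000; k2 = (1.000000, -0.875000, 0.000000, 0.000000)
  k3: at (p, q) = (-0.625000, -0.328125), (dp/dtau, dq/dtau) = (1.000000, -0.875000); Gamma_ppp = 0.000000, Gamma_ppq = 0.000000, Gamma_pqq = 0.000000, Gamma_qpp = 0.000000, Gamma_qpq = 0.000000, Gamma_qqq = 0.000000; k3 = (1.000000, -0.875000, 0.000000, 0.000000)
  k4: at (p, q) = (-0.500000, -0.437500), (dp/dtau, dq/dtau) = (1.000000, -0.875000); Gamma_ppp = 0.000000, Gamma_ppq = 0.000000, Gamma_pqq = 0.000000, Gamma_qpp = 0.000000, Gamma_qpq = 0.000000, Gamma_qqq = 0.000000; k4 = (1.000000, -0.875000, 0.000000, 0.000000)
  Y <- Y + (h/6)(k1 + 2k2 + 2k3 + k4): p = -0.5000, q = -0.4375, dp/dtau = 1.0000, dq/dtau = -0.8750


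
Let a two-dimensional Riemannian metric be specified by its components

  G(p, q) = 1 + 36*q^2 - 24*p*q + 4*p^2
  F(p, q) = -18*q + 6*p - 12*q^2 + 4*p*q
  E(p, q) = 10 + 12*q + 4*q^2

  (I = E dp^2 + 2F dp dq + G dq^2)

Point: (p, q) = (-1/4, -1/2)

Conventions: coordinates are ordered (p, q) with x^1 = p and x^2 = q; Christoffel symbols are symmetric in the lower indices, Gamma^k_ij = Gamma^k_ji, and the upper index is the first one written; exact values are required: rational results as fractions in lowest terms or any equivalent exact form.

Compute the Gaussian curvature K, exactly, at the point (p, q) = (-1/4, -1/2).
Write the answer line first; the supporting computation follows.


Answer: K = -64/2025

E = 5, F = 5, G = 29/4, EG - F^2 = 45/4 at the point
E_p = 0, E_q = 8, F_p = 4, F_q = -7, G_p = 10, G_q = -30
E_qq = 8, F_pq = 4, G_pp = 8
Evaluate Brioschi's two determinant matrices M1, M2 and divide by (EG - F^2)^2.
M1 = [[-E_qq/2 + F_pq - G_pp/2, E_p/2, F_p - E_q/2], [F_q - G_p/2, E, F], [G_q/2, F, G]] = [[-4, 0, 0], [-12, 5, 5], [-15, 5, 29/4]]; det M1 = -45
M2 = [[0, E_q/2, G_p/2], [E_q/2, E, F], [G_p/2, F, G]] = [[0, 4, 5], [4, 5, 5], [5, 5, 29/4]]; det M2 = -41
det M1 - det M2 = -4; K = -4 / (45/4)^2 = -64/2025


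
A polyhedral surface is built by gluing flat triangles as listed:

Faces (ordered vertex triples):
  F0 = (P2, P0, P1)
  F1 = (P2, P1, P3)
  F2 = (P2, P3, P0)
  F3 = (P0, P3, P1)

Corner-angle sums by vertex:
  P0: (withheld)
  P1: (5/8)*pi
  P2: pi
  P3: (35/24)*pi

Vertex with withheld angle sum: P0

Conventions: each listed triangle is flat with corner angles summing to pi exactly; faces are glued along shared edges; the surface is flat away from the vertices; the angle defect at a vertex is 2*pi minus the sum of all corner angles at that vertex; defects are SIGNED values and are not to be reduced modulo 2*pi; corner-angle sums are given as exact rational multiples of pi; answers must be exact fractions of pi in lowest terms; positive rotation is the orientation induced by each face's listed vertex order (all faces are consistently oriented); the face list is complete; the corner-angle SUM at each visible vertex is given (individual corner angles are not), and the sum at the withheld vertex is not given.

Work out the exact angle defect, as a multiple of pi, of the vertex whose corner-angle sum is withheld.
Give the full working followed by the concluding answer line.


V = 4, E = 6, F = 4; chi = V - E + F = 2
Gauss-Bonnet: total defect = 2*pi*chi = 4*pi; visible defects sum to (35/12)*pi

Answer: defect(P0) = (13/12)*pi


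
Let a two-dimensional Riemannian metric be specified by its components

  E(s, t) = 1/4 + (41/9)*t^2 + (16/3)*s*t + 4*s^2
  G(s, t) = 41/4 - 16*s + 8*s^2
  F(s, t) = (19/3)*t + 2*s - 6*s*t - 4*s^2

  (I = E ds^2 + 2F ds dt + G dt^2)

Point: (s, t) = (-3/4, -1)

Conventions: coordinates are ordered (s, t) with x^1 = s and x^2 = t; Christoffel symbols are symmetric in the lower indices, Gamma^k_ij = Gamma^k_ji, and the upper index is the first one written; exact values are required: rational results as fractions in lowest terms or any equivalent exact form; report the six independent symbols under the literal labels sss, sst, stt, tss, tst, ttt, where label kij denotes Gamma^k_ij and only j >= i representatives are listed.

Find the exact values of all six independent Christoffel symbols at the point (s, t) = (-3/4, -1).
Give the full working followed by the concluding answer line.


E = 199/18, F = -175/12, G = 107/4 at the point
E_s = -34/3, E_t = -118/9, F_s = 14, F_t = 65/6, G_s = -28, G_t = 0
EG - F^2 = 1329/16;  g^inv = (16/1329) * [[107/4, 175/12], [175/12, 199/18]]
first-kind symbols [ij,l] = (1/2)(d_i g_jl + d_j g_il - d_l g_ij): [ss,s] = E_s/2 = -17/3, [ss,t] = F_s - E_t/2 = 185/9, [st,s] = E_t/2 = -59/9, [st,t] = G_s/2 = -14, [tt,s] = F_t - G_s/2 = 149/6, [tt,t] = G_t/2 = 0
Gamma^s_ij = (G*[ij,s] - F*[ij,t])/(EG - F^2), Gamma^t_ij = (E*[ij,t] - F*[ij,s])/(EG - F^2)

Answer: Gamma_sss = 64016/35883, Gamma_sst = -54652/11961, Gamma_stt = 31886/3987, Gamma_tss = 187420/107649, Gamma_tst = -108164/35883, Gamma_ttt = 52150/11961


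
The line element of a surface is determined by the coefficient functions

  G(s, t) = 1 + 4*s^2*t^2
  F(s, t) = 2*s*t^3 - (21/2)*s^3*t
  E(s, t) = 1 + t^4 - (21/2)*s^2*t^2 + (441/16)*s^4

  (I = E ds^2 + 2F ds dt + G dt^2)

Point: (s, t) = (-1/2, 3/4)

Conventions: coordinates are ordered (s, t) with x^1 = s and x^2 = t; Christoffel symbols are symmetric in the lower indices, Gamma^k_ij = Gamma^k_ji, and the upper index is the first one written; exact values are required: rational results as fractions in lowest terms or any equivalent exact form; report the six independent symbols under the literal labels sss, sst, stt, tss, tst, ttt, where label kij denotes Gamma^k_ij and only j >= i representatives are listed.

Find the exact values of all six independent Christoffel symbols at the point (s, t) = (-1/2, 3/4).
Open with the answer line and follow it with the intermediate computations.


Answer: Gamma_sss = -63/34, Gamma_sst = -9/17, Gamma_stt = 6/17, Gamma_tss = -63/34, Gamma_tst = -9/17, Gamma_ttt = 6/17

E = 25/16, F = 9/16, G = 25/16 at the point
E_s = -63/8, E_t = -9/4, F_s = -81/16, F_t = -3/8, G_s = -9/4, G_t = 3/2
EG - F^2 = 17/8;  g^inv = (8/17) * [[25/16, -9/16], [-9/16, 25/16]]
first-kind symbols [ij,l] = (1/2)(d_i g_jl + d_j g_il - d_l g_ij): [ss,s] = E_s/2 = -63/16, [ss,t] = F_s - E_t/2 = -63/16, [st,s] = E_t/2 = -9/8, [st,t] = G_s/2 = -9/8, [tt,s] = F_t - G_s/2 = 3/4, [tt,t] = G_t/2 = 3/4
Gamma^s_ij = (G*[ij,s] - F*[ij,t])/(EG - F^2), Gamma^t_ij = (E*[ij,t] - F*[ij,s])/(EG - F^2)


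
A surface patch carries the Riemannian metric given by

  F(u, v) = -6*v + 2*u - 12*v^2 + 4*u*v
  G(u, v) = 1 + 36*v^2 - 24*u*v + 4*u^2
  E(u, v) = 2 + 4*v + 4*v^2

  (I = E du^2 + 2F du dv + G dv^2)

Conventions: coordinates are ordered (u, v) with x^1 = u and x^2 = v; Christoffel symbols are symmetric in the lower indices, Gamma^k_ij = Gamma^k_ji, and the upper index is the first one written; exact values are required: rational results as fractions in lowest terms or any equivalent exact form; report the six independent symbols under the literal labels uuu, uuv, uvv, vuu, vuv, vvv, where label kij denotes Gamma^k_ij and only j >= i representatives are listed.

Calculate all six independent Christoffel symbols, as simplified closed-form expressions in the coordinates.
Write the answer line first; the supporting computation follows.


Answer: Gamma_uuu = 0, Gamma_uuv = (2*v + 1)/(2*u^2 - 12*u*v + 20*v^2 + 2*v + 1), Gamma_uvv = (-6*v - 3)/(2*u^2 - 12*u*v + 20*v^2 + 2*v + 1), Gamma_vuu = 0, Gamma_vuv = (2*u - 6*v)/(2*u^2 - 12*u*v + 20*v^2 + 2*v + 1), Gamma_vvv = (-6*u + 18*v)/(2*u^2 - 12*u*v + 20*v^2 + 2*v + 1)

E = 2 + 4*v + 4*v^2; F = -6*v + 2*u - 12*v^2 + 4*u*v; G = 1 + 36*v^2 - 24*u*v + 4*u^2
Gamma^k_ij = (1/2) g^{kl} (d_i g_jl + d_j g_il - d_l g_ij), with g^inv = (1/(EG-F^2)) [[G, -F], [-F, E]]
first partials: E_u = 0, E_v = 4 + 8*v, F_u = 2 + 4*v, F_v = -6 - 24*v + 4*u, G_u = -24*v + 8*u, G_v = 72*v - 24*u
D = EG - F^2 = 2 + 4*v + 40*v^2 - 24*u*v + 4*u^2
expanded: Gamma^u_uu = (G E_u - 2F F_u + F E_v)/(2D), Gamma^u_uv = (G E_v - F G_u)/(2D), Gamma^u_vv = (2G F_v - G G_u - F G_v)/(2D), Gamma^v_uu = (2E F_u - E E_v - F E_u)/(2D), Gamma^v_uv = (E G_u - F E_v)/(2D), Gamma^v_vv = (E G_v - 2F F_v + F G_u)/(2D); substitute and cancel common factors


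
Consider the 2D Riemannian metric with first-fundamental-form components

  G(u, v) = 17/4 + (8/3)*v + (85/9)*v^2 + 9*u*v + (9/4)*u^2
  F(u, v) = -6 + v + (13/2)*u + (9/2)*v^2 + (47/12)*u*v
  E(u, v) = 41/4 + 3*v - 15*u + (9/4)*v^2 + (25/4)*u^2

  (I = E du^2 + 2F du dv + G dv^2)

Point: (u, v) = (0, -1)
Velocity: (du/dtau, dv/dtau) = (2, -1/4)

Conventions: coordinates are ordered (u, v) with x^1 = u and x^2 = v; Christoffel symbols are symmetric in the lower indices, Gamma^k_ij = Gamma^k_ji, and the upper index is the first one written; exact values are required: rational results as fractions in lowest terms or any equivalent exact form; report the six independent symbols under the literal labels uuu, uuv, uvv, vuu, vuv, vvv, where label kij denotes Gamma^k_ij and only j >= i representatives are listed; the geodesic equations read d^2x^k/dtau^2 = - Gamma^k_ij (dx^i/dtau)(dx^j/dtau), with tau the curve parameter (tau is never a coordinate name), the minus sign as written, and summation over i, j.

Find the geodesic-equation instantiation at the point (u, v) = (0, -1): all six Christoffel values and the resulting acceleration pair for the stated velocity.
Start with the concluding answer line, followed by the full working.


Answer: Gamma_uuu = -5355/7093, Gamma_uuv = -2811/14186, Gamma_uvv = -4239/7093, Gamma_vuu = 930/7093, Gamma_vuv = -3213/7093, Gamma_vvv = -6178/7093; accelerations (d^2u/dtau^2, d^2v/dtau^2) = (324471/113488, -52375/56744)

E = 19/2, F = -5/2, G = 397/36 at the point
E_u = -15, E_v = -3/2, F_u = 31/12, F_v = -8, G_u = -9, G_v = -146/9
EG - F^2 = 7093/72;  g^inv = (72/7093) * [[397/36, 5/2], [5/2, 19/2]]
first-kind symbols [ij,l] = (1/2)(d_i g_jl + d_j g_il - d_l g_ij): [uu,u] = E_u/2 = -15/2, [uu,v] = F_u - E_v/2 = 10/3, [uv,u] = E_v/2 = -3/4, [uv,v] = G_u/2 = -9/2, [vv,u] = F_v - G_u/2 = -7/2, [vv,v] = G_v/2 = -73/9
Gamma^u_ij = (G*[ij,u] - F*[ij,v])/(EG - F^2), Gamma^v_ij = (E*[ij,v] - F*[ij,u])/(EG - F^2)
Gamma_uuu = -5355/7093, Gamma_uuv = -2811/14186, Gamma_uvv = -4239/7093, Gamma_vuu = 930/7093, Gamma_vuv = -3213/7093, Gamma_vvv = -6178/7093
d^2u/dtau^2 = -(Gamma_uuu*(2)^2 + 2*Gamma_uuv*(2)*(-1/4) + Gamma_uvv*(-1/4)^2) = 324471/113488
d^2v/dtau^2 = -(Gamma_vuu*(2)^2 + 2*Gamma_vuv*(2)*(-1/4) + Gamma_vvv*(-1/4)^2) = -52375/56744


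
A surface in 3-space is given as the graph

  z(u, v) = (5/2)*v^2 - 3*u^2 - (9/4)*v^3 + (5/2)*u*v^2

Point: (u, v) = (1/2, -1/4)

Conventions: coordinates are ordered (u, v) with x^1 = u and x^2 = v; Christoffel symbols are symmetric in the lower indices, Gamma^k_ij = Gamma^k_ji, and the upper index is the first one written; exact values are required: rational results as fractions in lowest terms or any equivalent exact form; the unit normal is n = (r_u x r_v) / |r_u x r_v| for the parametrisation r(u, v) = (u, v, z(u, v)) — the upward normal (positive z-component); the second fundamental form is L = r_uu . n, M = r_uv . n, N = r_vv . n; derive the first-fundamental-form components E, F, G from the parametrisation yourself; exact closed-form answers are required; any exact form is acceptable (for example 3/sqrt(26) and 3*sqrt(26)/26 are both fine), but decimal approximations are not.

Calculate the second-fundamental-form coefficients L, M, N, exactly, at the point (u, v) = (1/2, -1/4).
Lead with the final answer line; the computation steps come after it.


Answer: L = -384*sqrt(58829)/58829, M = -80*sqrt(58829)/58829, N = 696*sqrt(58829)/58829

z_u = -91/32, z_v = -147/64, z_uu = -6, z_uv = -5/4, z_vv = 87/8
E = 9305/1024, F = 13377/2048, G = 25705/4096; answer radicand W^2 = 58829/4096
unnormalised second-form numerators: l = -6, m = -5/4, n = 87/8; L = l/sqrt(58829/4096), and similarly M = m/sqrt(W^2), N = n/sqrt(W^2)


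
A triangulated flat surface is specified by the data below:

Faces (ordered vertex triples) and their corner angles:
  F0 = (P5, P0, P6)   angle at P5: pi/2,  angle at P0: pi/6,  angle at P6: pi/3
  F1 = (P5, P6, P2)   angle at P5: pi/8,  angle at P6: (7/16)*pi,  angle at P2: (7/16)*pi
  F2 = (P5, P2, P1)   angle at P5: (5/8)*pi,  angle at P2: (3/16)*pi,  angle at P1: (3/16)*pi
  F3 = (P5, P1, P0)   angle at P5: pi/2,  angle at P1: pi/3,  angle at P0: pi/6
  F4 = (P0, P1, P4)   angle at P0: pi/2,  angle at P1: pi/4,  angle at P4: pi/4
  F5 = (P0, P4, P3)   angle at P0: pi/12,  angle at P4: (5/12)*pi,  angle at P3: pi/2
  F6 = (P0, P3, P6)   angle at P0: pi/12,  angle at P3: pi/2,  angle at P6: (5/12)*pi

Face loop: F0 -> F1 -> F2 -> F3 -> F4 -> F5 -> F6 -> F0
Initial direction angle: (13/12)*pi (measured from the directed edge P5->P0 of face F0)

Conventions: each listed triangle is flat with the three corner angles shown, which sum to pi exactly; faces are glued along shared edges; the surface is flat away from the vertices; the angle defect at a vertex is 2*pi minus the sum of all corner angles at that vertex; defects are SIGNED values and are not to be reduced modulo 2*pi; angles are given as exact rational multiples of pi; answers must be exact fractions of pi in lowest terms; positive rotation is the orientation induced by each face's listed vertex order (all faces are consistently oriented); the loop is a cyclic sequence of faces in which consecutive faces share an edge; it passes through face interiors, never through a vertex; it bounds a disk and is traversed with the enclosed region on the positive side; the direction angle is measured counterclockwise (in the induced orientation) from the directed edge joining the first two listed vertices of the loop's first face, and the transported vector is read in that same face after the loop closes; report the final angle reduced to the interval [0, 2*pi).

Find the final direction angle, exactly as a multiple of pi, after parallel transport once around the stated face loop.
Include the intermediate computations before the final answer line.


enclosed vertex P0: corner angles sum to pi, defect = 2*pi - pi = pi
enclosed vertex P5: corner angles sum to (7/4)*pi, defect = 2*pi - (7/4)*pi = pi/4
adding the enclosed defects to the starting angle (mod 2*pi, induced orientation) gives the holonomy
final angle = (13/12)*pi + (5/4)*pi = pi/3 (mod 2*pi)

Answer: final direction angle = pi/3


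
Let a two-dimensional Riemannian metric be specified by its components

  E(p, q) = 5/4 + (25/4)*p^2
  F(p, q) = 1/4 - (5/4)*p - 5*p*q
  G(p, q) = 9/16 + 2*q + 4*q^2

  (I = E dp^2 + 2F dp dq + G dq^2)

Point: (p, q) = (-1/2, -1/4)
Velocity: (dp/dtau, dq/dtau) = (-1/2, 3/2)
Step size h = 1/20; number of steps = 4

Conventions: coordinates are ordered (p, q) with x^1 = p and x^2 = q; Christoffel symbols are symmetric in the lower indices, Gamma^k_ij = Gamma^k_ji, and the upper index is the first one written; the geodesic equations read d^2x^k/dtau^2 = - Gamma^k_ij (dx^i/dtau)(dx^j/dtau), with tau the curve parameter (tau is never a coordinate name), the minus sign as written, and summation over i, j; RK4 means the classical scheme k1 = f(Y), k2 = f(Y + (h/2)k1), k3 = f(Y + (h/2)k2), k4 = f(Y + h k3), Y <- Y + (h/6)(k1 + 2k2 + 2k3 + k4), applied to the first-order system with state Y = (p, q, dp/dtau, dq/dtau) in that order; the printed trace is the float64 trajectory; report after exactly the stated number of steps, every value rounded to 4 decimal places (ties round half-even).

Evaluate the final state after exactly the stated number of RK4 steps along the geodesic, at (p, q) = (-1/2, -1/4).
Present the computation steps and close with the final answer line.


f(Y) = (dp/dtau, dq/dtau, -Gamma^p_ij Y'^i Y'^j, -Gamma^q_ij Y'^i Y'^j) with the Gammas evaluated at the stage position; h = 0.050000; intermediate values shown to 6 dp
step 0: p = -0.5000, q = -0.2500, dp/dtau = -0.5000, dq/dtau = 1.5000
step 1:
  k1: at (p, q) = (-0.500000, -0.250000), (dp/dtau, dq/dtau) = (-0.500000, 1.500000); Gamma_ppp = -1.196172, Gamma_ppq = 0.000000, Gamma_pqq = 0.956938, Gamma_qpp = 0.956938, Gamma_qpq = 0.000000, Gamma_qqq = -0.765550; k1 = (-0.500000, 1.500000, -1.854067, 1.483254)
  k2: at (p, q) = (-0.512500, -0.212500), (dp/dtau, dq/dtau) = (-0.546352, 1.537081); Gamma_ppp = -1.192463, Gamma_ppq = 0.000000, Gamma_pqq = 0.953971, Gamma_qpp = 0.707911, Gamma_qpq = 0.000000, Gamma_qqq = -0.566328; k2 = (-0.546352, 1.537081, -1.897919, 1.126707)
  k3: at (p, q) = (-0.513659, -0.211573), (dp/dtau, dq/dtau) = (-0.547448, 1.528168); Gamma_ppp = -1.191795, Gamma_ppq = 0.000000, Gamma_pqq = 0.953436, Gamma_qpp = 0.701726, Gamma_qpq = 0.000000, Gamma_qqq = -0.561381; k3 = (-0.547448, 1.528168, -1.869376, 1.100684)
  k4: at (p, q) = (-0.527372, -0.173592), (dp/dtau, dq/dtau) = (-0.593469, 1.555034); Gamma_ppp = -1.168459, Gamma_ppq = 0.000000, Gamma_pqq = 0.934767, Gamma_qpp = 0.433201, Gamma_qpq = 0.000000, Gamma_qqq = -0.346561; k4 = (-0.593469, 1.555034, -1.848852, 0.685454)
  Y <- Y + (h/6)(k1 + 2k2 + 2k3 + k4): p = -0.5273, q = -0.1735, dp/dtau = -0.5936, dq/dtau = 1.5552
step 2:
  k1: at (p, q) = (-0.527342, -0.173454), (dp/dtau, dq/dtau) = (-0.593646, 1.555196); Gamma_ppp = -1.168363, Gamma_ppq = 0.000000, Gamma_pqq = 0.934691, Gamma_qpp = 0.432138, Gamma_qpq = 0.000000, Gamma_qqq = -0.345710; k1 = (-0.593646, 1.555196, -1.848925, 0.683854)
  k2: at (p, q) = (-0.542183, -0.134574), (dp/dtau, dq/dtau) = (-0.639869, 1.572292); Gamma_ppp = -1.125841, Gamma_ppq = 0.000000, Gamma_pqq = 0.900673, Gamma_qpp = 0.154781, Gamma_qpq = 0.000000, Gamma_qqq = -0.123825; k2 = (-0.639869, 1.572292, -1.765600, 0.242735)
  k3: at (p, q) = (-0.543339, -0.134147), (dp/dtau, dq/dtau) = (-0.637786, 1.561264); Gamma_ppp = -1.125150, Gamma_ppq = 0.000000, Gamma_pqq = 0.900120, Gamma_qpp = 0.153332, Gamma_qpq = 0.000000, Gamma_qqq = -0.122666; k3 = (-0.637786, 1.561264, -1.736406, 0.236632)
  k4: at (p, q) = (-0.559232, -0.095391), (dp/dtau, dq/dtau) = (-0.680466, 1.567027); Gamma_ppp = -1.067289, Gamma_ppq = 0.000000, Gamma_pqq = 0.853831, Gamma_qpp = -0.109828, Gamma_qpq = 0.000000, Gamma_qqq = 0.087862; k4 = (-0.680466, 1.567027, -1.602455, -0.164898)
  Y <- Y + (h/6)(k1 + 2k2 + 2k3 + k4): p = -0.5593, q = -0.0952, dp/dtau = -0.6808, dq/dtau = 1.5675
step 3:
  k1: at (p, q) = (-0.559254, -0.095209), (dp/dtau, dq/dtau) = (-0.680774, 1.567510); Gamma_ppp = -1.066987, Gamma_ppq = 0.000000, Gamma_pqq = 0.853589, Gamma_qpp = -0.111122, Gamma_qpq = 0.000000, Gamma_qqq = 0.088898; k1 = (-0.680774, 1.567510, -1.602845, -0.166929)
  k2: at (p, q) = (-0.576273, -0.056022), (dp/dtau, dq/dtau) = (-0.720845, 1.563337); Gamma_ppp = -0.997339, Gamma_ppq = 0.000000, Gamma_pqq = 0.797871, Gamma_qpp = -0.352305, Gamma_qpq = 0.000000, Gamma_qqq = 0.281844; k2 = (-0.720845, 1.563337, -1.431780, -0.505769)
  k3: at (p, q) = (-0.577275, -0.056126), (dp/dtau, dq/dtau) = (-0.716569, 1.554866); Gamma_ppp = -0.997759, Gamma_ppq = 0.000000, Gamma_pqq = 0.798207, Gamma_qpp = -0.349123, Gamma_qpq = 0.000000, Gamma_qqq = 0.279299; k3 = (-0.716569, 1.554866, -1.417431, -0.495970)
  k4: at (p, q) = (-0.595083, -0.017466), (dp/dtau, dq/dtau) = (-0.751646, 1.542711); Gamma_ppp = -0.923123, Gamma_ppq = 0.000000, Gamma_pqq = 0.738498, Gamma_qpp = -0.554465, Gamma_qpq = 0.000000, Gamma_qqq = 0.443572; k4 = (-0.751646, 1.542711, -1.236057, -0.742426)
  Y <- Y + (h/6)(k1 + 2k2 + 2k3 + k4): p = -0.5951, q = -0.0173, dp/dtau = -0.7519, dq/dtau = 1.5432
step 4:
  k1: at (p, q) = (-0.595148, -0.017321), (dp/dtau, dq/dtau) = (-0.751919, 1.543236); Gamma_ppp = -0.922835, Gamma_ppq = 0.000000, Gamma_pqq = 0.738268, Gamma_qpp = -0.555180, Gamma_qpq = 0.000000, Gamma_qqq = 0.444144; k1 = (-0.751919, 1.543236, -1.236490, -0.743875)
  k2: at (p, q) = (-0.613946, 0.021260), (dp/dtau, dq/dtau) = (-0.782831, 1.524639); Gamma_ppp = -0.846596, Gamma_ppq = 0.000000, Gamma_pqq = 0.677277, Gamma_qpp = -0.724580, Gamma_qpq = 0.000000, Gamma_qqq = 0.579664; k2 = (-0.782831, 1.524639, -1.055532, -0.903404)
  k3: at (p, q) = (-0.614719, 0.020795), (dp/dtau, dq/dtau) = (-0.778307, 1.520651); Gamma_ppp = -0.847998, Gamma_ppq = 0.000000, Gamma_pqq = 0.678399, Gamma_qpp = -0.719975, Gamma_qpq = 0.000000, Gamma_qqq = 0.575980; k3 = (-0.778307, 1.520651, -1.055031, -0.895751)
  k4: at (p, q) = (-0.634063, 0.058712), (dp/dtau, dq/dtau) = (-0.804670, 1.498449); Gamma_ppp = -0.774655, Gamma_ppq = 0.000000, Gamma_pqq = 0.619724, Gamma_qpp = -0.852991, Gamma_qpq = 0.000000, Gamma_qqq = 0.682392; k4 = (-0.804670, 1.498449, -0.889912, -0.979903)
  Y <- Y + (h/6)(k1 + 2k2 + 2k3 + k4): p = -0.6341, q = 0.0588, dp/dtau = -0.8048, dq/dtau = 1.4989

Answer: p = -0.6341, q = 0.0588, dp/dtau = -0.8048, dq/dtau = 1.4989
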